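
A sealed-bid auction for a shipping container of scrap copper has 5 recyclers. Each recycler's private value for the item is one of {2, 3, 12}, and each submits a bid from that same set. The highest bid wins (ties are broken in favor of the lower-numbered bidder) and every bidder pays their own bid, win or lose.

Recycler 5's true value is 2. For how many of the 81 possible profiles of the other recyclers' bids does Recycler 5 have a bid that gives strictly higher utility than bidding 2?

Others bid (2, 2, 2, 2): truth gives -2; bid 3 gives -1 > -2. Violating.
Others bid (2, 2, 2, 3): truth gives -2; no alternative beats it.
Others bid (2, 2, 2, 12): truth gives -2; no alternative beats it.
(Checking all 81 profiles: 1 has a profitable deviation, 80 do not.)

1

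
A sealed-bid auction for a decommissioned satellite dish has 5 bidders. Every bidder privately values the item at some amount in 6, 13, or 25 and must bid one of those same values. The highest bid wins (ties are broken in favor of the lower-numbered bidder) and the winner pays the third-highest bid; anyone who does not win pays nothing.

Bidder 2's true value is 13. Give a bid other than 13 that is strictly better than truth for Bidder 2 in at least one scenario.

Suppose Bidder 1 bids 6, Bidder 3 bids 6, Bidder 4 bids 6 and Bidder 5 bids 25.
Bid 13: loses, pays 0, utility 0.
Bid 25: wins, pays 6, utility 13 - 6 = 7.
So bidding 25 beats truth here (7 > 0).

25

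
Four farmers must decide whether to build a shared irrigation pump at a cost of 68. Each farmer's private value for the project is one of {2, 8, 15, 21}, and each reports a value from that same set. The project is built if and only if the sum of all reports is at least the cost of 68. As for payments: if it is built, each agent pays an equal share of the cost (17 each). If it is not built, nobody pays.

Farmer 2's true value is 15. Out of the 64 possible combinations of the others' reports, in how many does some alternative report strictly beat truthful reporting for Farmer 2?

Others report (15, 21, 21): truth gives -2; report 2 gives 0 > -2. Violating.
Others report (21, 15, 21): truth gives -2; report 2 gives 0 > -2. Violating.
Others report (21, 21, 15): truth gives -2; report 2 gives 0 > -2. Violating.
Others report (21, 21, 21): truth gives -2; report 2 gives 0 > -2. Violating.
Others report (2, 2, 2): truth gives 0; no alternative beats it.
Others report (2, 2, 8): truth gives 0; no alternative beats it.
(Checking all 64 profiles: 4 have a profitable deviation, 60 do not.)

4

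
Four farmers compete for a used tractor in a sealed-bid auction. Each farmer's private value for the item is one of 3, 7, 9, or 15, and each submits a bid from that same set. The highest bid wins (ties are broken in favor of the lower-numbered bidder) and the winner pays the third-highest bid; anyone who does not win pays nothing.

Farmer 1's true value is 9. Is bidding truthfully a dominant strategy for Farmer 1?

Consider the case where Farmer 2 bids 3, Farmer 3 bids 3 and Farmer 4 bids 15.
Truthful bid 9: loses, pays 0, utility 0.
Bid 15 instead: wins, pays 3, utility 9 - 3 = 6.
Since 6 > 0, bidding 15 is strictly better here, so truthful bidding is not dominant.

No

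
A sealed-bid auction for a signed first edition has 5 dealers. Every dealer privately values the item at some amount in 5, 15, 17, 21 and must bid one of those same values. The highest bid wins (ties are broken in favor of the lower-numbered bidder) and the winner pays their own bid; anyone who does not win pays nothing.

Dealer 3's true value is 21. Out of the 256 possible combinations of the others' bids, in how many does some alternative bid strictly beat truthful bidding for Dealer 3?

Others bid (5, 5, 5, 5): truth gives 0; bid 15 gives 6 > 0. Violating.
Others bid (5, 5, 5, 15): truth gives 0; bid 15 gives 6 > 0. Violating.
Others bid (5, 5, 5, 17): truth gives 0; bid 17 gives 4 > 0. Violating.
Others bid (5, 5, 15, 5): truth gives 0; bid 15 gives 6 > 0. Violating.
Others bid (5, 5, 5, 21): truth gives 0; no alternative beats it.
Others bid (5, 5, 15, 21): truth gives 0; no alternative beats it.
(Checking all 256 profiles: 36 have a profitable deviation, 220 do not.)

36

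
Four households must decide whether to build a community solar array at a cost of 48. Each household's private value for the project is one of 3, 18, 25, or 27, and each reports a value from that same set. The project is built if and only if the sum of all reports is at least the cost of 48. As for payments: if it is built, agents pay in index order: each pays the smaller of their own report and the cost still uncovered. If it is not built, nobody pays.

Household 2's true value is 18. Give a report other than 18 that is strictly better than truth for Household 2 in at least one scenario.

3

Suppose Household 1 reports 3, Household 3 reports 18 and Household 4 reports 25.
Report 18: project built, pays 18, utility 18 - 18 = 0.
Report 3: project built, pays 3, utility 18 - 3 = 15.
So reporting 3 beats truth here (15 > 0).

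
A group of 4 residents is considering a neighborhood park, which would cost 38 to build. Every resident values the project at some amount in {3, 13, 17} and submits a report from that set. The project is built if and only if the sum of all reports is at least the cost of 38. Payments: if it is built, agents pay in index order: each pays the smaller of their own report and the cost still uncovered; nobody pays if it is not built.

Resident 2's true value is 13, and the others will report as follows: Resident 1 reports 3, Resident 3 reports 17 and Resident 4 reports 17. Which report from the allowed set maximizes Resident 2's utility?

3

Report 3: project built, pays 3, utility 13 - 3 = 10.
Report 13: project built, pays 13, utility 13 - 13 = 0.
Report 17: project built, pays 17, utility 13 - 17 = -4.
The best choice is 3 with utility 10.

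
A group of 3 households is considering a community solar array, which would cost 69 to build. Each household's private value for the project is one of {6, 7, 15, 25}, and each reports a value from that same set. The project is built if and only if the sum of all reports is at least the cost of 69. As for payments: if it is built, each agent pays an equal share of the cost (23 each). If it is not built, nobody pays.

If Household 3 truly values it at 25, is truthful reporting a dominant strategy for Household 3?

Yes

Check each profile of the others' reports and compare truth against every alternative report.
Others report (25, 25): truth gives 2, best alternative gives 0.
Others report (6, 6): truth gives 0, best alternative gives 0.
Others report (6, 7): truth gives 0, best alternative gives 0.
Others report (6, 15): truth gives 0, best alternative gives 0.
Others report (6, 25): truth gives 0, best alternative gives 0.
Others report (7, 6): truth gives 0, best alternative gives 0.
(Remaining 10 profiles checked similarly; truth is weakly best in each.)
In every case the truthful report is at least as good as any alternative, so it is a dominant strategy.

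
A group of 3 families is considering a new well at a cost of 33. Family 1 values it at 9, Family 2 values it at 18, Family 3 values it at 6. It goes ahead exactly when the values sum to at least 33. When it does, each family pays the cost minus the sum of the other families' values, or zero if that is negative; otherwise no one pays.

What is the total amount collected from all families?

33

Total value 33 ≥ cost 33, so it is built.
Family 1: others sum to 24; max(0, 33 - 24) = 9.
Family 2: others sum to 15; max(0, 33 - 15) = 18.
Family 3: others sum to 27; max(0, 33 - 27) = 6.
Total collected = 9 + 18 + 6 = 33.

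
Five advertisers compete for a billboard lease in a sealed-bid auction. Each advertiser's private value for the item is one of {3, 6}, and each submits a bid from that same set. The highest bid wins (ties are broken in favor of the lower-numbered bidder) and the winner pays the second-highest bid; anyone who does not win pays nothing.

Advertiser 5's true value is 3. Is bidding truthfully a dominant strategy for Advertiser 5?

Check each profile of the others' bids and compare truth against every alternative bid.
Others bid (3, 3, 3, 3): truth gives 0, best alternative gives 0.
Others bid (3, 3, 3, 6): truth gives 0, best alternative gives 0.
Others bid (3, 3, 6, 3): truth gives 0, best alternative gives 0.
Others bid (3, 3, 6, 6): truth gives 0, best alternative gives 0.
Others bid (3, 6, 3, 3): truth gives 0, best alternative gives 0.
Others bid (3, 6, 3, 6): truth gives 0, best alternative gives 0.
(Remaining 10 profiles checked similarly; truth is weakly best in each.)
In every case the truthful bid is at least as good as any alternative, so it is a dominant strategy.

Yes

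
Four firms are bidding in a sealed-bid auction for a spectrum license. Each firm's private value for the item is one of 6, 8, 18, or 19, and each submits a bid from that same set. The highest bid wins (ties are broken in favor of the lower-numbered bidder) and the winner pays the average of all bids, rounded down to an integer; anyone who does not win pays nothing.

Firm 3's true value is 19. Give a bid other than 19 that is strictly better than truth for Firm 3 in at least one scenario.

8

Suppose Firm 1 bids 6, Firm 2 bids 6 and Firm 4 bids 6.
Bid 19: wins, pays 9, utility 19 - 9 = 10.
Bid 8: wins, pays 6, utility 19 - 6 = 13.
So bidding 8 beats truth here (13 > 10).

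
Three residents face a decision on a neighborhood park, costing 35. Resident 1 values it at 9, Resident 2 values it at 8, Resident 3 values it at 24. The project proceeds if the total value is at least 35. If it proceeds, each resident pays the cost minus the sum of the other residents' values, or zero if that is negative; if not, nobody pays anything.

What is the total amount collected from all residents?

Total value 41 ≥ cost 35, so it is built.
Resident 1: others sum to 32; max(0, 35 - 32) = 3.
Resident 2: others sum to 33; max(0, 35 - 33) = 2.
Resident 3: others sum to 17; max(0, 35 - 17) = 18.
Total collected = 3 + 2 + 18 = 23.

23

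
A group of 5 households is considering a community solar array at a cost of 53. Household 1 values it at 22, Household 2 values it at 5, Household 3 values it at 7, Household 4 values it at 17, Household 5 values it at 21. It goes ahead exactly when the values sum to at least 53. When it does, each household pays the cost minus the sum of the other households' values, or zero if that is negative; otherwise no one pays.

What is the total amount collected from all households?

5

Total value 72 ≥ cost 53, so it is built.
Household 1: others sum to 50; max(0, 53 - 50) = 3.
Household 2: others sum to 67; max(0, 53 - 67) = 0.
Household 3: others sum to 65; max(0, 53 - 65) = 0.
Household 4: others sum to 55; max(0, 53 - 55) = 0.
Household 5: others sum to 51; max(0, 53 - 51) = 2.
Total collected = 3 + 0 + 0 + 0 + 2 = 5.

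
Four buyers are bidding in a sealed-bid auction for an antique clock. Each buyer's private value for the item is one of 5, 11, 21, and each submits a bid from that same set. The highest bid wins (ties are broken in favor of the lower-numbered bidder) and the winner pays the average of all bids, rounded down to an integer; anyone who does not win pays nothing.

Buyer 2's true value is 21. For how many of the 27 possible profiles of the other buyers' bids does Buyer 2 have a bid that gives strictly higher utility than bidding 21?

Others bid (5, 5, 5): truth gives 12; bid 11 gives 15 > 12. Violating.
Others bid (5, 5, 11): truth gives 11; bid 11 gives 13 > 11. Violating.
Others bid (5, 11, 5): truth gives 11; bid 11 gives 13 > 11. Violating.
Others bid (5, 11, 11): truth gives 9; bid 11 gives 12 > 9. Violating.
Others bid (5, 5, 21): truth gives 8; no alternative beats it.
Others bid (5, 11, 21): truth gives 7; no alternative beats it.
(Checking all 27 profiles: 4 have a profitable deviation, 23 do not.)

4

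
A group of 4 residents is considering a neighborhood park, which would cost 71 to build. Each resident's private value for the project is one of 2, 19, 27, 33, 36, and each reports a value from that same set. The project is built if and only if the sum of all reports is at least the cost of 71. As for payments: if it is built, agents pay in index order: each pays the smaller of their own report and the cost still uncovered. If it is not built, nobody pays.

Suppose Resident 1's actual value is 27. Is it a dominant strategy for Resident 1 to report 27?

Consider the case where Resident 2 reports 2, Resident 3 reports 19 and Resident 4 reports 33.
Truthful report 27: project built, pays 27, utility 27 - 27 = 0.
Report 19 instead: project built, pays 19, utility 27 - 19 = 8.
Since 8 > 0, reporting 19 is strictly better here, so truthful reporting is not dominant.

No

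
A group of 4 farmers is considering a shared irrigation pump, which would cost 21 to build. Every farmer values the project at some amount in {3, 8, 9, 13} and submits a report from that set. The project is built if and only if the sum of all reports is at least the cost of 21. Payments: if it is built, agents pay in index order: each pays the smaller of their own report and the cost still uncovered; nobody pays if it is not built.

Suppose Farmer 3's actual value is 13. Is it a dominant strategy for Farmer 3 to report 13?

No

Consider the case where Farmer 1 reports 3, Farmer 2 reports 3 and Farmer 4 reports 8.
Truthful report 13: project built, pays 13, utility 13 - 13 = 0.
Report 8 instead: project built, pays 8, utility 13 - 8 = 5.
Since 5 > 0, reporting 8 is strictly better here, so truthful reporting is not dominant.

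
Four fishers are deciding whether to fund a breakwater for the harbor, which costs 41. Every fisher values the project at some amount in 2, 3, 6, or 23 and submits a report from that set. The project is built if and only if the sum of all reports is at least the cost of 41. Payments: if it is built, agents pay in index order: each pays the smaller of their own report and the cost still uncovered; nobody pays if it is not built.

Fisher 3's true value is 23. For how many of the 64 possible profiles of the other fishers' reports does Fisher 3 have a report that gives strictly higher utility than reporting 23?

Others report (2, 23, 23): truth gives 7; report 2 gives 21 > 7. Violating.
Others report (3, 23, 23): truth gives 8; report 2 gives 21 > 8. Violating.
Others report (6, 6, 23): truth gives 0; report 6 gives 17 > 0. Violating.
Others report (6, 23, 6): truth gives 11; report 6 gives 17 > 11. Violating.
Others report (2, 2, 2): truth gives 0; no alternative beats it.
Others report (2, 2, 3): truth gives 0; no alternative beats it.
(Checking all 64 profiles: 9 have a profitable deviation, 55 do not.)

9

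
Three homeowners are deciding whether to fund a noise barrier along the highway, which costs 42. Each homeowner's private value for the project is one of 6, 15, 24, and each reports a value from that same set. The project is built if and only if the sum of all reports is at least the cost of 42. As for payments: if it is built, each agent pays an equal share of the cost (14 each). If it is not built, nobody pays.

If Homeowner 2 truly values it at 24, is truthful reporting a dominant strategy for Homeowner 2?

Check each profile of the others' reports and compare truth against every alternative report.
Others report (6, 15): truth gives 10, best alternative gives 0.
Others report (15, 6): truth gives 10, best alternative gives 0.
Others report (6, 24): truth gives 10, best alternative gives 10.
Others report (15, 15): truth gives 10, best alternative gives 10.
Others report (15, 24): truth gives 10, best alternative gives 10.
Others report (24, 6): truth gives 10, best alternative gives 10.
(Remaining 3 profiles checked similarly; truth is weakly best in each.)
In every case the truthful report is at least as good as any alternative, so it is a dominant strategy.

Yes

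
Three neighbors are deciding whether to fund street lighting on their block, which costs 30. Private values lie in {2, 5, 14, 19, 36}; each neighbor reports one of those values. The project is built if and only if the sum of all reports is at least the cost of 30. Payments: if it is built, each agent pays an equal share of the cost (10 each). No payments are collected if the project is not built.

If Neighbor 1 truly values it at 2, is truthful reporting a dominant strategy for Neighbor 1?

Yes

Check each profile of the others' reports and compare truth against every alternative report.
Others report (2, 36): truth gives -8, best alternative gives -8.
Others report (5, 36): truth gives -8, best alternative gives -8.
Others report (14, 14): truth gives -8, best alternative gives -8.
Others report (14, 19): truth gives -8, best alternative gives -8.
Others report (14, 36): truth gives -8, best alternative gives -8.
Others report (19, 14): truth gives -8, best alternative gives -8.
(Remaining 19 profiles checked similarly; truth is weakly best in each.)
In every case the truthful report is at least as good as any alternative, so it is a dominant strategy.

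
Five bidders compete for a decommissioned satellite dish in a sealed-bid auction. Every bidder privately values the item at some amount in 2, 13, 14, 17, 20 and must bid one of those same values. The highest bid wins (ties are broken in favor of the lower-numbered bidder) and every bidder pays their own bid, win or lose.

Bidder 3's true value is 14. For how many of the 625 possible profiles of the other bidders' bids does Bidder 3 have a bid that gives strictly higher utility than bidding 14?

593

Others bid (2, 2, 2, 2): truth gives 0; bid 13 gives 1 > 0. Violating.
Others bid (2, 2, 2, 13): truth gives 0; bid 13 gives 1 > 0. Violating.
Others bid (2, 2, 2, 17): truth gives -14; bid 2 gives -2 > -14. Violating.
Others bid (2, 2, 2, 20): truth gives -14; bid 2 gives -2 > -14. Violating.
Others bid (2, 2, 2, 14): truth gives 0; no alternative beats it.
Others bid (2, 2, 13, 14): truth gives 0; no alternative beats it.
(Checking all 625 profiles: 593 have a profitable deviation, 32 do not.)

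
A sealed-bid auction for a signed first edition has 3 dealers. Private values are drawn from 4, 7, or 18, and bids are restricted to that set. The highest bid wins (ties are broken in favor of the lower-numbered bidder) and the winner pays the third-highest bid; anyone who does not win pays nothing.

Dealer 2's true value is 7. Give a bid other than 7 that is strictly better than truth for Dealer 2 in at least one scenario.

Suppose Dealer 1 bids 4 and Dealer 3 bids 18.
Bid 7: loses, pays 0, utility 0.
Bid 18: wins, pays 4, utility 7 - 4 = 3.
So bidding 18 beats truth here (3 > 0).

18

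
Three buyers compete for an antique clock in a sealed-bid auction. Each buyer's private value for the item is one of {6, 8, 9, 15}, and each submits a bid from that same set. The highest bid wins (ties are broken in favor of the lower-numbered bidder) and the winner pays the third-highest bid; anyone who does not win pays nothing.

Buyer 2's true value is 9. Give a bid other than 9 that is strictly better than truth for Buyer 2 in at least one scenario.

15

Suppose Buyer 1 bids 6 and Buyer 3 bids 15.
Bid 9: loses, pays 0, utility 0.
Bid 15: wins, pays 6, utility 9 - 6 = 3.
So bidding 15 beats truth here (3 > 0).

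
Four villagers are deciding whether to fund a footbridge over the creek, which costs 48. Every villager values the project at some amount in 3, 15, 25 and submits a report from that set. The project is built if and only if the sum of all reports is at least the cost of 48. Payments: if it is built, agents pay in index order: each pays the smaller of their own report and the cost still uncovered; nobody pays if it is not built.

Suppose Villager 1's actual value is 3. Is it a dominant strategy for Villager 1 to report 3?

Yes

Check each profile of the others' reports and compare truth against every alternative report.
Others report (3, 15, 15): truth gives 0, best alternative gives -12.
Others report (3, 15, 25): truth gives 0, best alternative gives -12.
Others report (3, 25, 15): truth gives 0, best alternative gives -12.
Others report (3, 25, 25): truth gives 0, best alternative gives -12.
Others report (15, 3, 15): truth gives 0, best alternative gives -12.
Others report (15, 3, 25): truth gives 0, best alternative gives -12.
(Remaining 21 profiles checked similarly; truth is weakly best in each.)
In every case the truthful report is at least as good as any alternative, so it is a dominant strategy.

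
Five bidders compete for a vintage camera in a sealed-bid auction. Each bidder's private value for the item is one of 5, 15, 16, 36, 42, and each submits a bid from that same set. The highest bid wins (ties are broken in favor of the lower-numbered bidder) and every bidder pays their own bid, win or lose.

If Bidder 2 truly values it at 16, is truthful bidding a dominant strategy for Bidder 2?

Consider the case where Bidder 1 bids 5, Bidder 3 bids 5, Bidder 4 bids 5 and Bidder 5 bids 5.
Truthful bid 16: wins, pays 16, utility 16 - 16 = 0.
Bid 15 instead: wins, pays 15, utility 16 - 15 = 1.
Since 1 > 0, bidding 15 is strictly better here, so truthful bidding is not dominant.

No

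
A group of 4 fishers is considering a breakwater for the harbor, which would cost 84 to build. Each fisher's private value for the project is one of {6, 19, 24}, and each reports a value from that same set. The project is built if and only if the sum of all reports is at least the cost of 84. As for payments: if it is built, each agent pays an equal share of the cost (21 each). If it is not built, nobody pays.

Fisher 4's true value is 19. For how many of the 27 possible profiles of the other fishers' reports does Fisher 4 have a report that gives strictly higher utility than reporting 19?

4

Others report (19, 24, 24): truth gives -2; report 6 gives 0 > -2. Violating.
Others report (24, 19, 24): truth gives -2; report 6 gives 0 > -2. Violating.
Others report (24, 24, 19): truth gives -2; report 6 gives 0 > -2. Violating.
Others report (24, 24, 24): truth gives -2; report 6 gives 0 > -2. Violating.
Others report (6, 6, 6): truth gives 0; no alternative beats it.
Others report (6, 6, 19): truth gives 0; no alternative beats it.
(Checking all 27 profiles: 4 have a profitable deviation, 23 do not.)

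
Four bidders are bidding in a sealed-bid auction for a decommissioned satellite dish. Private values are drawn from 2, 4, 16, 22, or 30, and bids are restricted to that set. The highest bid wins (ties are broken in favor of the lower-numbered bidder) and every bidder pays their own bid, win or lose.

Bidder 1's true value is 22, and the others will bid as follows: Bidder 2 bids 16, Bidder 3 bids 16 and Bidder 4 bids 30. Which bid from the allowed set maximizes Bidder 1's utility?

2

Bid 2: loses but pays 2, utility -2.
Bid 4: loses but pays 4, utility -4.
Bid 16: loses but pays 16, utility -16.
Bid 22: loses but pays 22, utility -22.
Bid 30: wins, pays 30, utility 22 - 30 = -8.
The best choice is 2 with utility -2.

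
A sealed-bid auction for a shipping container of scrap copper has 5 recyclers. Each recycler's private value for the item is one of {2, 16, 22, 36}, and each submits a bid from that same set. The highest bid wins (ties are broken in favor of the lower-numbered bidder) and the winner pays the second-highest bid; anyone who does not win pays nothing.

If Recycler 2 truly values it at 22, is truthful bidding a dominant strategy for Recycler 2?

Check each profile of the others' bids and compare truth against every alternative bid.
Others bid (2, 2, 2, 2): truth gives 20, best alternative gives 20.
Others bid (2, 2, 2, 16): truth gives 6, best alternative gives 6.
Others bid (2, 2, 16, 2): truth gives 6, best alternative gives 6.
Others bid (2, 2, 16, 16): truth gives 6, best alternative gives 6.
Others bid (2, 16, 2, 2): truth gives 6, best alternative gives 6.
Others bid (2, 16, 2, 16): truth gives 6, best alternative gives 6.
(Remaining 250 profiles checked similarly; truth is weakly best in each.)
In every case the truthful bid is at least as good as any alternative, so it is a dominant strategy.

Yes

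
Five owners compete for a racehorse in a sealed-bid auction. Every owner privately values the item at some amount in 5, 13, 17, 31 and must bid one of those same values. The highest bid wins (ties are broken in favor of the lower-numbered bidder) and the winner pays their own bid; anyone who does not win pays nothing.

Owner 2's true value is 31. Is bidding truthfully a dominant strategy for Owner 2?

Consider the case where Owner 1 bids 5, Owner 3 bids 5, Owner 4 bids 5 and Owner 5 bids 5.
Truthful bid 31: wins, pays 31, utility 31 - 31 = 0.
Bid 13 instead: wins, pays 13, utility 31 - 13 = 18.
Since 18 > 0, bidding 13 is strictly better here, so truthful bidding is not dominant.

No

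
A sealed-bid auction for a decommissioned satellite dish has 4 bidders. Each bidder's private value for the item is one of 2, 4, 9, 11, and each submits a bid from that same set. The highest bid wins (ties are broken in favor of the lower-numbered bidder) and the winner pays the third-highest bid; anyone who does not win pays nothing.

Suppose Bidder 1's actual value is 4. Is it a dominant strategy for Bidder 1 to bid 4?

Consider the case where Bidder 2 bids 2, Bidder 3 bids 2 and Bidder 4 bids 9.
Truthful bid 4: loses, pays 0, utility 0.
Bid 9 instead: wins, pays 2, utility 4 - 2 = 2.
Since 2 > 0, bidding 9 is strictly better here, so truthful bidding is not dominant.

No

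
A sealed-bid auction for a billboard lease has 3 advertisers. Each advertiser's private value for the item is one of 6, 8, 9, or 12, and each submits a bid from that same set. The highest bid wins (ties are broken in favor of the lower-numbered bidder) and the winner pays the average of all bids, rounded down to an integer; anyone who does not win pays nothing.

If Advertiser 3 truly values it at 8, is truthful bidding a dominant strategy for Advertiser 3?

Consider the case where Advertiser 1 bids 6 and Advertiser 2 bids 8.
Truthful bid 8: loses, pays 0, utility 0.
Bid 9 instead: wins, pays 7, utility 8 - 7 = 1.
Since 1 > 0, bidding 9 is strictly better here, so truthful bidding is not dominant.

No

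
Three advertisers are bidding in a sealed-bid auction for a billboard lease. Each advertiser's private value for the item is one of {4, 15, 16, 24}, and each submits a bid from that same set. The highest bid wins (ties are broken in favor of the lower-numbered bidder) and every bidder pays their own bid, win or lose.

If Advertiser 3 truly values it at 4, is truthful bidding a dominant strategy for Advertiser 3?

Yes

Check each profile of the others' bids and compare truth against every alternative bid.
Others bid (4, 16): truth gives -4, best alternative gives -15.
Others bid (4, 24): truth gives -4, best alternative gives -15.
Others bid (15, 16): truth gives -4, best alternative gives -15.
Others bid (15, 24): truth gives -4, best alternative gives -15.
Others bid (16, 4): truth gives -4, best alternative gives -15.
Others bid (16, 15): truth gives -4, best alternative gives -15.
(Remaining 10 profiles checked similarly; truth is weakly best in each.)
In every case the truthful bid is at least as good as any alternative, so it is a dominant strategy.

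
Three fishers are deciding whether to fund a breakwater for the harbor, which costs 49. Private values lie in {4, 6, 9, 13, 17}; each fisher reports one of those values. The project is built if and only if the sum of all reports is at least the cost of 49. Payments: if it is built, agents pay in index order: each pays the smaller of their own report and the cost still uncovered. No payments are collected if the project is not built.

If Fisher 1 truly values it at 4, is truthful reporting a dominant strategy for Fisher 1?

Yes

Check each profile of the others' reports and compare truth against every alternative report.
Others report (4, 4): truth gives 0, best alternative gives 0.
Others report (4, 6): truth gives 0, best alternative gives 0.
Others report (4, 9): truth gives 0, best alternative gives 0.
Others report (4, 13): truth gives 0, best alternative gives 0.
Others report (4, 17): truth gives 0, best alternative gives 0.
Others report (6, 4): truth gives 0, best alternative gives 0.
(Remaining 19 profiles checked similarly; truth is weakly best in each.)
In every case the truthful report is at least as good as any alternative, so it is a dominant strategy.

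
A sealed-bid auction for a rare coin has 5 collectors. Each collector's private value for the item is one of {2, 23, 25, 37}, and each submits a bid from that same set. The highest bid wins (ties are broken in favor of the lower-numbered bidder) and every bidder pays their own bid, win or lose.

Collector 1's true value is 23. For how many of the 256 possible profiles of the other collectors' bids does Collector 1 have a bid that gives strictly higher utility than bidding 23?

Others bid (2, 2, 2, 2): truth gives 0; bid 2 gives 21 > 0. Violating.
Others bid (2, 2, 2, 25): truth gives -23; bid 2 gives -2 > -23. Violating.
Others bid (2, 2, 2, 37): truth gives -23; bid 2 gives -2 > -23. Violating.
Others bid (2, 2, 23, 25): truth gives -23; bid 2 gives -2 > -23. Violating.
Others bid (2, 2, 2, 23): truth gives 0; no alternative beats it.
Others bid (2, 2, 23, 2): truth gives 0; no alternative beats it.
(Checking all 256 profiles: 241 have a profitable deviation, 15 do not.)

241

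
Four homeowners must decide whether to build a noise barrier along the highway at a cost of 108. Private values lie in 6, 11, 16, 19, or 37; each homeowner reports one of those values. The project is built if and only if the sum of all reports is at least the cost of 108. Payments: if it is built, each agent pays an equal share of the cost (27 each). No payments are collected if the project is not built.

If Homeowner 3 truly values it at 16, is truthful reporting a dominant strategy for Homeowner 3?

No

Consider the case where Homeowner 1 reports 19, Homeowner 2 reports 37 and Homeowner 4 reports 37.
Truthful report 16: project built, pays 27, utility 16 - 27 = -11.
Report 6 instead: project not built, utility 0.
Since 0 > -11, reporting 6 is strictly better here, so truthful reporting is not dominant.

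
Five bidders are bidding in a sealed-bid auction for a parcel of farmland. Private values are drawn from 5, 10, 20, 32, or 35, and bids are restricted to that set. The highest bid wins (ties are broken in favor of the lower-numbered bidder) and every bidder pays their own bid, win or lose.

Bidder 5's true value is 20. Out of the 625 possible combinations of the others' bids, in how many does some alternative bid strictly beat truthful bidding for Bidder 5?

610

Others bid (5, 5, 5, 5): truth gives 0; bid 10 gives 10 > 0. Violating.
Others bid (5, 5, 5, 20): truth gives -20; bid 5 gives -5 > -20. Violating.
Others bid (5, 5, 5, 32): truth gives -20; bid 5 gives -5 > -20. Violating.
Others bid (5, 5, 5, 35): truth gives -20; bid 5 gives -5 > -20. Violating.
Others bid (5, 5, 5, 10): truth gives 0; no alternative beats it.
Others bid (5, 5, 10, 5): truth gives 0; no alternative beats it.
(Checking all 625 profiles: 610 have a profitable deviation, 15 do not.)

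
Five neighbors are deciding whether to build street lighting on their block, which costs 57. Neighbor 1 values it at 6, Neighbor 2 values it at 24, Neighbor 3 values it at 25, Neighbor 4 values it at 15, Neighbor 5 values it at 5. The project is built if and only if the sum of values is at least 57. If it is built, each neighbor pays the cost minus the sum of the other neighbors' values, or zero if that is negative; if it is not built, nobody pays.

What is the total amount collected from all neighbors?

13

Total value 75 ≥ cost 57, so it is built.
Neighbor 1: others sum to 69; max(0, 57 - 69) = 0.
Neighbor 2: others sum to 51; max(0, 57 - 51) = 6.
Neighbor 3: others sum to 50; max(0, 57 - 50) = 7.
Neighbor 4: others sum to 60; max(0, 57 - 60) = 0.
Neighbor 5: others sum to 70; max(0, 57 - 70) = 0.
Total collected = 0 + 6 + 7 + 0 + 0 = 13.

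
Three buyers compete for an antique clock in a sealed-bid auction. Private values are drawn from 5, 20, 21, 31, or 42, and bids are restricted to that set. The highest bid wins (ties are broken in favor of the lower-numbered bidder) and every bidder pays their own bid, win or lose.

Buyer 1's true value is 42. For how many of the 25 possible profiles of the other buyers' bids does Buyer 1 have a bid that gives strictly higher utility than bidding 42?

16

Others bid (5, 5): truth gives 0; bid 5 gives 37 > 0. Violating.
Others bid (5, 20): truth gives 0; bid 20 gives 22 > 0. Violating.
Others bid (5, 21): truth gives 0; bid 21 gives 21 > 0. Violating.
Others bid (5, 31): truth gives 0; bid 31 gives 11 > 0. Violating.
Others bid (5, 42): truth gives 0; no alternative beats it.
Others bid (20, 42): truth gives 0; no alternative beats it.
(Checking all 25 profiles: 16 have a profitable deviation, 9 do not.)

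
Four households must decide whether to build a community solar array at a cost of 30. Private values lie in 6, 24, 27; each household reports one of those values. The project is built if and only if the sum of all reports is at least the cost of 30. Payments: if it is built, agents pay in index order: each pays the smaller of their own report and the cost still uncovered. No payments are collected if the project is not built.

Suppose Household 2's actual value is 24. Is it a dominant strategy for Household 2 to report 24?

No

Consider the case where Household 1 reports 6, Household 3 reports 6 and Household 4 reports 24.
Truthful report 24: project built, pays 24, utility 24 - 24 = 0.
Report 6 instead: project built, pays 6, utility 24 - 6 = 18.
Since 18 > 0, reporting 6 is strictly better here, so truthful reporting is not dominant.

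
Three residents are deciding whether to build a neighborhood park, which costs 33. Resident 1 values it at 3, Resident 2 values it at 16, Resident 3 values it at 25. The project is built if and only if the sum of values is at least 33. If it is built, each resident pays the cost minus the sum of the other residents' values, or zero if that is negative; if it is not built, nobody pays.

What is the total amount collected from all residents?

19

Total value 44 ≥ cost 33, so it is built.
Resident 1: others sum to 41; max(0, 33 - 41) = 0.
Resident 2: others sum to 28; max(0, 33 - 28) = 5.
Resident 3: others sum to 19; max(0, 33 - 19) = 14.
Total collected = 0 + 5 + 14 = 19.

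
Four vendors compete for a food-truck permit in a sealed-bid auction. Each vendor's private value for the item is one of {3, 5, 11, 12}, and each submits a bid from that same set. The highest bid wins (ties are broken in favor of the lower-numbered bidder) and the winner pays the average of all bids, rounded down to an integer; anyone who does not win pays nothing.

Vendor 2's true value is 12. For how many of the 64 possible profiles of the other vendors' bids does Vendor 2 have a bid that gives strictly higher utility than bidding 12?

4

Others bid (3, 3, 3): truth gives 7; bid 5 gives 9 > 7. Violating.
Others bid (3, 3, 5): truth gives 7; bid 5 gives 8 > 7. Violating.
Others bid (3, 5, 3): truth gives 7; bid 5 gives 8 > 7. Violating.
Others bid (3, 5, 5): truth gives 6; bid 5 gives 8 > 6. Violating.
Others bid (3, 3, 11): truth gives 5; no alternative beats it.
Others bid (3, 3, 12): truth gives 5; no alternative beats it.
(Checking all 64 profiles: 4 have a profitable deviation, 60 do not.)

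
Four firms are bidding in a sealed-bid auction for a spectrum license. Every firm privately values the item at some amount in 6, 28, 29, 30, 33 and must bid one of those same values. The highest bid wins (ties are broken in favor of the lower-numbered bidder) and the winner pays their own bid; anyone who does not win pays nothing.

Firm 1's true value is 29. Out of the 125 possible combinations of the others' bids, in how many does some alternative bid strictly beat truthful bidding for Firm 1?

8

Others bid (6, 6, 6): truth gives 0; bid 6 gives 23 > 0. Violating.
Others bid (6, 6, 28): truth gives 0; bid 28 gives 1 > 0. Violating.
Others bid (6, 28, 6): truth gives 0; bid 28 gives 1 > 0. Violating.
Others bid (6, 28, 28): truth gives 0; bid 28 gives 1 > 0. Violating.
Others bid (6, 6, 29): truth gives 0; no alternative beats it.
Others bid (6, 6, 30): truth gives 0; no alternative beats it.
(Checking all 125 profiles: 8 have a profitable deviation, 117 do not.)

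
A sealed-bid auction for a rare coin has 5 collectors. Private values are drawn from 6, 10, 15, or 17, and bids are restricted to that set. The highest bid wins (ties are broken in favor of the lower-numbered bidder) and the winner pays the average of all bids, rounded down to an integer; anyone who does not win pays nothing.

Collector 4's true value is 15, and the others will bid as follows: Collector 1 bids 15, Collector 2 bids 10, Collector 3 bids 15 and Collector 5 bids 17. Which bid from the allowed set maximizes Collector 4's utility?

17

Bid 6: loses, pays 0, utility 0.
Bid 10: loses, pays 0, utility 0.
Bid 15: loses, pays 0, utility 0.
Bid 17: wins, pays 14, utility 15 - 14 = 1.
The best choice is 17 with utility 1.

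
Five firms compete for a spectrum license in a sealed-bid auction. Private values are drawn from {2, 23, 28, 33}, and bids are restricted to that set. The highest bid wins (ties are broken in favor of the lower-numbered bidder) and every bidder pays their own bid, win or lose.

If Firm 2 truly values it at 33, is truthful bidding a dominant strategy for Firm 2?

No

Consider the case where Firm 1 bids 2, Firm 3 bids 2, Firm 4 bids 2 and Firm 5 bids 2.
Truthful bid 33: wins, pays 33, utility 33 - 33 = 0.
Bid 23 instead: wins, pays 23, utility 33 - 23 = 10.
Since 10 > 0, bidding 23 is strictly better here, so truthful bidding is not dominant.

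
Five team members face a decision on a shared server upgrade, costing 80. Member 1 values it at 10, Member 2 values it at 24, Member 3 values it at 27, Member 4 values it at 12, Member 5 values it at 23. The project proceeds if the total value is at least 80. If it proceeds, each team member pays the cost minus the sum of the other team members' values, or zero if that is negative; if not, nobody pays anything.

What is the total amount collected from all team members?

26

Total value 96 ≥ cost 80, so it is built.
Member 1: others sum to 86; max(0, 80 - 86) = 0.
Member 2: others sum to 72; max(0, 80 - 72) = 8.
Member 3: others sum to 69; max(0, 80 - 69) = 11.
Member 4: others sum to 84; max(0, 80 - 84) = 0.
Member 5: others sum to 73; max(0, 80 - 73) = 7.
Total collected = 0 + 8 + 11 + 0 + 7 = 26.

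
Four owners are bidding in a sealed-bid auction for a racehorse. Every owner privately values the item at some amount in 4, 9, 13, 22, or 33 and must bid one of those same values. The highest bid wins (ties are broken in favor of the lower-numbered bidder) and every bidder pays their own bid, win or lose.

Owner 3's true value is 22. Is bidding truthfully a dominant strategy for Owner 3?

Consider the case where Owner 1 bids 4, Owner 2 bids 4 and Owner 4 bids 4.
Truthful bid 22: wins, pays 22, utility 22 - 22 = 0.
Bid 9 instead: wins, pays 9, utility 22 - 9 = 13.
Since 13 > 0, bidding 9 is strictly better here, so truthful bidding is not dominant.

No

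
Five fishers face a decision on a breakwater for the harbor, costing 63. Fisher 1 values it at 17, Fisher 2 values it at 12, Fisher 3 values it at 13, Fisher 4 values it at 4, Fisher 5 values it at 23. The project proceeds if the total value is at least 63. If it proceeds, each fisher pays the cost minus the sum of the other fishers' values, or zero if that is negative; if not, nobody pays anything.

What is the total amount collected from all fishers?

Total value 69 ≥ cost 63, so it is built.
Fisher 1: others sum to 52; max(0, 63 - 52) = 11.
Fisher 2: others sum to 57; max(0, 63 - 57) = 6.
Fisher 3: others sum to 56; max(0, 63 - 56) = 7.
Fisher 4: others sum to 65; max(0, 63 - 65) = 0.
Fisher 5: others sum to 46; max(0, 63 - 46) = 17.
Total collected = 11 + 6 + 7 + 0 + 17 = 41.

41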